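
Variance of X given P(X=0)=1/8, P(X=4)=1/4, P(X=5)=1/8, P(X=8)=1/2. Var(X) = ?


E[X] = 45/8, E[X^2] = 313/8
Var(X) = E[X^2] - (E[X])^2 = 313/8 - (45/8)^2 = 479/64

479/64


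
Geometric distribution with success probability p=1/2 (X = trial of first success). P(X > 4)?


P(X > 4) = P(first 4 trials all fail) = (1-p)^4 = (1/2)^4 = 1/16

1/16


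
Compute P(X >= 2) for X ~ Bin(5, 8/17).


P(X>=2) = P(X=2) + P(X=3) + P(X=4) + P(X=5)
= 466560/1419857 + 414720/1419857 + 184320/1419857 + 32768/1419857
= 1098368/1419857

1098368/1419857


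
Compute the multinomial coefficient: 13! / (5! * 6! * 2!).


13! = 6227020800
Denominator: 5!=120 * 6!=720 * 2!=2
Coefficient = 6227020800 / 172800 = 36036

36036


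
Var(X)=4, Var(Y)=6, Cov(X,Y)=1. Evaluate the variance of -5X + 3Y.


Var(-5X + 3Y) = (-5)^2*Var(X) + 3^2*Var(Y) + 2*(-5)*3*Cov(X,Y)
= 25*4 + 9*6 - 30*1
= 100 + 54 - 30 = 124

124


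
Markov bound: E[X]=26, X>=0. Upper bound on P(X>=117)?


Markov: P(X >= a) <= E[X]/a
P(X >= 117) <= 26/117 = 2/9

2/9


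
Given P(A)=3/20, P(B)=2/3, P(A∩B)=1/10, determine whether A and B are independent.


P(A)*P(B) = 3/20*2/3 = 1/10
P(A∩B) = 1/10, which equals P(A)P(B), so independent

Yes, A and B are independent


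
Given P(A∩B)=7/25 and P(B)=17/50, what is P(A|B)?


P(A|B) = P(A∩B)/P(B) = (14/50)/(17/50) = 14/17

14/17


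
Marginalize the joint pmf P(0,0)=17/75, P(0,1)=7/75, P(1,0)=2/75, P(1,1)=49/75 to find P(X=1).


P(X=1) = P(1,0)+P(1,1) = 2/75 + 49/75 = 51/75 = 17/25

17/25


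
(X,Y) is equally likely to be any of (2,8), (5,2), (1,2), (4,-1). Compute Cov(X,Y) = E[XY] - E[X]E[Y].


E[X]=3, E[Y]=11/4, E[XY]=6
Cov(X,Y) = E[XY] - E[X]E[Y] = 6 - 3*11/4 = -9/4

-9/4


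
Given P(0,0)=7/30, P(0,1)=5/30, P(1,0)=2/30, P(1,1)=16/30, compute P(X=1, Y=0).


Read from table: P(X=1, Y=0) = 2/30 = 1/15

1/15


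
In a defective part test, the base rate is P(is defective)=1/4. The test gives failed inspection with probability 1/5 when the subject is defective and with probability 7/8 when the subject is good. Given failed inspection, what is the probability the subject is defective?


P(A) = P(A|B)P(B) + P(A|B')P(B') = 1/5*1/4 + 7/8*3/4 = 113/160
P(B|A) = P(A|B)P(B)/P(A) = (1/20)/(113/160) = 8/113

8/113


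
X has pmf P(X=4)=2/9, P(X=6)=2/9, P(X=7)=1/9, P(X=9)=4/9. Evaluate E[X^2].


E[X^2] = sum(x^2 * P(x))
= 16*2/9 + 36*2/9 + 49*1/9 + 81*4/9
= 53

53


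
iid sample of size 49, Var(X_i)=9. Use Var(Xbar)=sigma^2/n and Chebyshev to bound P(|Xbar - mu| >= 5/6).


Var(Xbar) = Var(X)/n = 9/49
Chebyshev: P(|Xbar-mu| >= 5/6) <= Var(Xbar)/(5/6)^2 = (9/49)/(25/36) = 324/1225

324/1225


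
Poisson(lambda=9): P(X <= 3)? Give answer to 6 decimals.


P(X<=3) = e^(-9)*9^0/0! + e^(-9)*9^1/1! + e^(-9)*9^2/2! + e^(-9)*9^3/3!
≈ 0.0001234098 + 0.0011106882 + 0.0049980971 + 0.0149942912
= 0.0212264863
≈ 0.021226

0.021226


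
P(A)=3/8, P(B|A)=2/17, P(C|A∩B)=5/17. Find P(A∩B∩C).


P(A∩B∩C) = P(A) * P(B|A) * P(C|A∩B)
= 3/8 * 2/17 * 5/17
= 3/68 * 5/17 = 15/1156

15/1156


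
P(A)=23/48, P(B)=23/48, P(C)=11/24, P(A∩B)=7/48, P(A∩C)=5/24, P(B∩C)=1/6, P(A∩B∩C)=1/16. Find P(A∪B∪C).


P(A∪B∪C) = P(A)+P(B)+P(C) - P(AB)-P(AC)-P(BC) + P(ABC)
= 23/48+23/48+11/24 - 7/48-5/24-1/6 + 1/16
= 23/24

23/24


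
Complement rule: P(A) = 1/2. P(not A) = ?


P(A') = 1 - P(A) = 1 - 1/2 = 1/2

1/2


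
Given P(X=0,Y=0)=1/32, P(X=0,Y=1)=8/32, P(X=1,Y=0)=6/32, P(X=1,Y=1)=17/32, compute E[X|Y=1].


P(Y=1) = 25/32
E[X|Y=1] = (0*8 + 1*17)/25 = 17/25

17/25


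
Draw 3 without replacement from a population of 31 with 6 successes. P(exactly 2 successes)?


P(X=2) = C(6,2)*C(25,1) / C(31,3)
= 15*25 / 4495
= 375/4495 = 75/899

75/899


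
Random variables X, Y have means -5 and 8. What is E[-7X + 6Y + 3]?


E[-7X + 6Y + 3] = -7*E[X] + 6*E[Y] + 3
= (-7)*(-5) + (6)*(8) + (3)
= 35 + 48 + 3 = 86

86


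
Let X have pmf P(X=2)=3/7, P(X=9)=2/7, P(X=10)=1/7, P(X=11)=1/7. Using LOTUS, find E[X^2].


E[X^2] = sum(g(x)*P(x))
= 4*3/7 + 81*2/7 + 100*1/7 + 121*1/7
= 395/7

395/7


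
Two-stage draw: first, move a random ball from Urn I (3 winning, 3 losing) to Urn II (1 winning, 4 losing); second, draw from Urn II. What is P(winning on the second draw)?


P(transfer winning) = 3/6 = 1/2; P(transfer losing) = 1/2
If winning transferred: Urn II has 2 winning of 6, so P(winning|winning moved) = 1/3
If losing transferred: Urn II has 1 winning of 6, so P(winning|losing moved) = 1/6
By total probability: P(winning) = 1/2*1/3 + 1/2*1/6 = 1/4

1/4


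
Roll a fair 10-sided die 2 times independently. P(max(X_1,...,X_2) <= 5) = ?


P(max <= 5) = P(all X_i <= 5) = (P(X_1 <= 5))^2
= (5/10)^2 = (1/2)^2 = 1/4

1/4


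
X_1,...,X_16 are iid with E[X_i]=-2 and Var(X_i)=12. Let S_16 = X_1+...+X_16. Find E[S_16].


E[S_n] = n*E[X_1] = 16*-2 = -32

-32


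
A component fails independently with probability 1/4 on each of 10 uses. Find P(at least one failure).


P(at least one) = 1 - P(none)
P(none) = (1 - 1/4)^10 = (3/4)^10 = 59049/1048576
P(at least one) = 1 - 59049/1048576 = 989527/1048576

989527/1048576


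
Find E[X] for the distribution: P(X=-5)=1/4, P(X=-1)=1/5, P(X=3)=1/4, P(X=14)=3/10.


E[X] = sum(x * P(x))
= -5*1/4 - 1*1/5 + 3*1/4 + 14*3/10
= 7/2

7/2


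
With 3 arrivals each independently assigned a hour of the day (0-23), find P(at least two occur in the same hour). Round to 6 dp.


P(all different) = prod((24-i)/24 for i=0..2) = 0.878472
P(at least one match) = 1 - 0.878472 = 0.121528

0.121528


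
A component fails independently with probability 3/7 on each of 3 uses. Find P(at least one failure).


P(at least one) = 1 - P(none)
P(none) = (1 - 3/7)^3 = (4/7)^3 = 64/343
P(at least one) = 1 - 64/343 = 279/343

279/343


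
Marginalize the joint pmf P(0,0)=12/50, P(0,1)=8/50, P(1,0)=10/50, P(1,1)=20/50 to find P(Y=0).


P(Y=0) = P(0,0)+P(1,0) = 12/50 + 10/50 = 22/50 = 11/25

11/25


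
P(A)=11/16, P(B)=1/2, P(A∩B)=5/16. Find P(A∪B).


P(A∪B) = P(A) + P(B) - P(A∩B)
= 11/16 + 1/2 - 5/16 = 7/8

7/8


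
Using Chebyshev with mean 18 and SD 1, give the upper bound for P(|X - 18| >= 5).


k = 5/1 = 5
Chebyshev: P(|X-mu| >= k*sigma) <= 1/k^2 = 1/5^2 = 1/25

1/25


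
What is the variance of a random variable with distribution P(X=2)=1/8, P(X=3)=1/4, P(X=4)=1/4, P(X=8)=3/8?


E[X] = 5, E[X^2] = 123/4
Var(X) = E[X^2] - (E[X])^2 = 123/4 - (5)^2 = 23/4

23/4


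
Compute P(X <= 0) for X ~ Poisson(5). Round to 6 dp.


P(X<=0) = e^(-5)*5^0/0!
≈ 0.0067379470
≈ 0.006738

0.006738


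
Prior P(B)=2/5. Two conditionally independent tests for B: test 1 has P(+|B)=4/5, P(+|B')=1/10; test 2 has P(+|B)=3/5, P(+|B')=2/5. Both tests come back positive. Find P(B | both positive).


After test 1: P(+) = 4/5*2/5 + 1/10*3/5 = 19/50
P(B|+) = (8/25)/(19/50) = 16/19
After test 2 (use post1 as new prior): P(+) = 3/5*16/19 + 2/5*3/19 = 54/95
P(B|+,+) = (48/95)/(54/95) = 8/9

8/9


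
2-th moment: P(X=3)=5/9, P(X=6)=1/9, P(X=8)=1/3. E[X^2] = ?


E[X^2] = sum(x^2 * P(x))
= 9*5/9 + 36*1/9 + 64*1/3
= 91/3

91/3


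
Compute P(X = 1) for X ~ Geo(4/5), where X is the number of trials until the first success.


P(X=1) = (1-p)^0 * p = (1/5)^0 * 4/5
= 1 * 4/5 = 4/5

4/5


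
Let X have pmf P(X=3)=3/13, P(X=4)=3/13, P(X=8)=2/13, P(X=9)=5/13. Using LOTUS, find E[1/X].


E[1/X] = sum(g(x)*P(x))
= 1/3*3/13 + 1/4*3/13 + 1/8*2/13 + 1/9*5/13
= 23/117

23/117


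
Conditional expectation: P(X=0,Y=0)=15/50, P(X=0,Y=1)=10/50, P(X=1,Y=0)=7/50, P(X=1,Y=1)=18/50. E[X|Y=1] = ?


P(Y=1) = 28/50
E[X|Y=1] = (0*10 + 1*18)/28 = 18/28 = 9/14

9/14


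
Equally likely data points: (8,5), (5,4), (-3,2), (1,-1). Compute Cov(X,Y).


E[X]=11/4, E[Y]=5/2, E[XY]=53/4
Cov(X,Y) = E[XY] - E[X]E[Y] = 53/4 - 11/4*5/2 = 51/8

51/8


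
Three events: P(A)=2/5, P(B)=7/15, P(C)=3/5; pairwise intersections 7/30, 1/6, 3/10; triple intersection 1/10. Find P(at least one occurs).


P(A∪B∪C) = P(A)+P(B)+P(C) - P(AB)-P(AC)-P(BC) + P(ABC)
= 2/5+7/15+3/5 - 7/30-1/6-3/10 + 1/10
= 13/15

13/15


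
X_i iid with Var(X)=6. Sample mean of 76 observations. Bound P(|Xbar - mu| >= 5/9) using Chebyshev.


Var(Xbar) = Var(X)/n = 6/76
Chebyshev: P(|Xbar-mu| >= 5/9) <= Var(Xbar)/(5/9)^2 = (3/38)/(25/81) = 243/950

243/950


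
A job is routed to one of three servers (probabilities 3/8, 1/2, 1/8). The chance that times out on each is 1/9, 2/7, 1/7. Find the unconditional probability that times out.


P(A) = P(A|B1)P(B1) + P(A|B2)P(B2) + P(A|B3)P(B3)
= 1/9*3/8 + 2/7*1/2 + 1/7*1/8
= 1/24 + 1/7 + 1/56 = 17/84

17/84


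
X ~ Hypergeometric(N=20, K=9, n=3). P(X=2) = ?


P(X=2) = C(9,2)*C(11,1) / C(20,3)
= 36*11 / 1140
= 396/1140 = 33/95

33/95


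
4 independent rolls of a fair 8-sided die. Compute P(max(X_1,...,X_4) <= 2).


P(max <= 2) = P(all X_i <= 2) = (P(X_1 <= 2))^4
= (2/8)^4 = (1/4)^4 = 1/256

1/256


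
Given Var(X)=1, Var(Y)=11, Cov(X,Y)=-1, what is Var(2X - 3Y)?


Var(2X - 3Y) = 2^2*Var(X) + (-3)^2*Var(Y) + 2*2*(-3)*Cov(X,Y)
= 4*1 + 9*11 - 12*(-1)
= 4 + 99 + 12 = 115

115


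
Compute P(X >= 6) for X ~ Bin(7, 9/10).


P(X>=6) = P(X=6) + P(X=7)
= 3720087/10000000 + 4782969/10000000
= 531441/625000

531441/625000


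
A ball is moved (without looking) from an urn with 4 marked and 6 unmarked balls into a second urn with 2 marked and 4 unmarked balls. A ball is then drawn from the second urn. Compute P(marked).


P(transfer marked) = 4/10 = 2/5; P(transfer unmarked) = 3/5
If marked transferred: Urn II has 3 marked of 7, so P(marked|marked moved) = 3/7
If unmarked transferred: Urn II has 2 marked of 7, so P(marked|unmarked moved) = 2/7
By total probability: P(marked) = 2/5*3/7 + 3/5*2/7 = 12/35

12/35


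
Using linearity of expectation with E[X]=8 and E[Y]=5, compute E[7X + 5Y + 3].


E[7X + 5Y + 3] = 7*E[X] + 5*E[Y] + 3
= (7)*(8) + (5)*(5) + (3)
= 56 + 25 + 3 = 84

84


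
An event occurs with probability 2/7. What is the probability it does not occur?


P(A') = 1 - P(A) = 1 - 2/7 = 5/7

5/7


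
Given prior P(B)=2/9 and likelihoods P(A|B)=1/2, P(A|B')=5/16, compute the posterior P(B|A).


P(A) = P(A|B)P(B) + P(A|B')P(B') = 1/2*2/9 + 5/16*7/9 = 17/48
P(B|A) = P(A|B)P(B)/P(A) = (1/9)/(17/48) = 16/51

16/51


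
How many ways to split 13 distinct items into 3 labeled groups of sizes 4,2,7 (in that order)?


13! = 6227020800
Denominator: 4!=24 * 2!=2 * 7!=5040
Coefficient = 6227020800 / 241920 = 25740

25740


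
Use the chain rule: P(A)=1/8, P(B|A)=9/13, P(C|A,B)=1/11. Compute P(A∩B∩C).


P(A∩B∩C) = P(A) * P(B|A) * P(C|A∩B)
= 1/8 * 9/13 * 1/11
= 9/104 * 1/11 = 9/1144

9/1144


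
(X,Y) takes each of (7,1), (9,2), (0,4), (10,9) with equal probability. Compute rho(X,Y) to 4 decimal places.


Cov(X,Y) = 2.7500, Var(X) = 15.2500, Var(Y) = 9.5000
rho = Cov/(sqrt(VarX)*sqrt(VarY)) = 0.2285

0.2285


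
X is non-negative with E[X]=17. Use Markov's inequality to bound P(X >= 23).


Markov: P(X >= a) <= E[X]/a
P(X >= 23) <= 17/23

17/23


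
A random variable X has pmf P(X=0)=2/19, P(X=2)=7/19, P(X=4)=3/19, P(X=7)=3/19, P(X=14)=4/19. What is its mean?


E[X] = sum(x * P(x))
= 0*2/19 + 2*7/19 + 4*3/19 + 7*3/19 + 14*4/19
= 103/19

103/19


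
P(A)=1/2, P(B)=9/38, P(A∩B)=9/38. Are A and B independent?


P(A)*P(B) = 1/2*9/38 = 9/76
P(A∩B) = 9/38 != 9/76, so not independent

No, A and B are not independent


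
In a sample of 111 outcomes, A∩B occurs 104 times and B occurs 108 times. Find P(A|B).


P(A|B) = P(A∩B)/P(B) = (104/111)/(108/111) = 104/108 = 26/27

26/27


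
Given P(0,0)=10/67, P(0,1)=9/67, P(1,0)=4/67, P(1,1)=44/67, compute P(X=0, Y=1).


Read from table: P(X=0, Y=1) = 9/67

9/67


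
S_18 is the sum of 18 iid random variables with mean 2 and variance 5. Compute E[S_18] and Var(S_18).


E[S_n] = n*mu = 18*2 = 36
Var(S_n) = n*sigma^2 = 18*5 = 90

E[S_18]=36, Var(S_18)=90


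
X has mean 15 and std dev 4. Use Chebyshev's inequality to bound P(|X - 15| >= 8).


k = 8/4 = 2
Chebyshev: P(|X-mu| >= k*sigma) <= 1/k^2 = 1/2^2 = 1/4

1/4


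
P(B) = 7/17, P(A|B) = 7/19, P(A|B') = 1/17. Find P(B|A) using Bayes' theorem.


P(A) = P(A|B)P(B) + P(A|B')P(B') = 7/19*7/17 + 1/17*10/17 = 1023/5491
P(B|A) = P(A|B)P(B)/P(A) = (49/323)/(1023/5491) = 833/1023

833/1023


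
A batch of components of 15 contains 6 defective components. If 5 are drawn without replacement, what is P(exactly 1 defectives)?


P(X=1) = C(6,1)*C(9,4) / C(15,5)
= 6*126 / 3003
= 756/3003 = 36/143

36/143


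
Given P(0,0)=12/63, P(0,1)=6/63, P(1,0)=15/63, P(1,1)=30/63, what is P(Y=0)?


P(Y=0) = P(0,0)+P(1,0) = 12/63 + 15/63 = 27/63 = 3/7

3/7


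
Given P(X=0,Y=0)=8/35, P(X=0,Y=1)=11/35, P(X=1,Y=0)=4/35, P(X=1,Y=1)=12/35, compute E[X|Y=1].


P(Y=1) = 23/35
E[X|Y=1] = (0*11 + 1*12)/23 = 12/23

12/23


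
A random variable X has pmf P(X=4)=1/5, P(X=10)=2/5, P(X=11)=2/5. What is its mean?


E[X] = sum(x * P(x))
= 4*1/5 + 10*2/5 + 11*2/5
= 46/5

46/5


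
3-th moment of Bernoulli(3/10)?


For Bernoulli: X in {0,1}
E[X^3] = 0^3*(1-3/10) + 1^3*3/10 = 3/10

3/10


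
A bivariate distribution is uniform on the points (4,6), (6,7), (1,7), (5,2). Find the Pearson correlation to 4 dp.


Cov(X,Y) = -1.2500, Var(X) = 3.5000, Var(Y) = 4.2500
rho = Cov/(sqrt(VarX)*sqrt(VarY)) = -0.3241

-0.3241


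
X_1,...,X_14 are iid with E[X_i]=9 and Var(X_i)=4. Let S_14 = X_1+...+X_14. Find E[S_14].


E[S_n] = n*E[X_1] = 14*9 = 126

126


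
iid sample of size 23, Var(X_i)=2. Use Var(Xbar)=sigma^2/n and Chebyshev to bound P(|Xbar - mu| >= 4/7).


Var(Xbar) = Var(X)/n = 2/23
Chebyshev: P(|Xbar-mu| >= 4/7) <= Var(Xbar)/(4/7)^2 = (2/23)/(16/49) = 49/184

49/184


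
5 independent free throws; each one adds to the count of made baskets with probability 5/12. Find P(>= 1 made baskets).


P(at least one) = 1 - P(none)
P(none) = (1 - 5/12)^5 = (7/12)^5 = 16807/248832
P(at least one) = 1 - 16807/248832 = 232025/248832

232025/248832


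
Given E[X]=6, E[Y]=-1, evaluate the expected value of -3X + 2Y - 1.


E[-3X + 2Y - 1] = -3*E[X] + 2*E[Y] - 1
= (-3)*(6) + (2)*(-1) + (-1)
= -18 - 2 - 1 = -21

-21


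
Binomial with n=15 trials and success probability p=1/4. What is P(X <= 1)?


P(X<=1) = P(X=0) + P(X=1)
= 14348907/1073741824 + 71744535/1073741824
= 43046721/536870912

43046721/536870912


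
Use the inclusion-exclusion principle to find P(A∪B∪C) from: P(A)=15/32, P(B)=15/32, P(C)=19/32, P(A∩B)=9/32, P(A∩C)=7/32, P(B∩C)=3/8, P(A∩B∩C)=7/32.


P(A∪B∪C) = P(A)+P(B)+P(C) - P(AB)-P(AC)-P(BC) + P(ABC)
= 15/32+15/32+19/32 - 9/32-7/32-3/8 + 7/32
= 7/8

7/8


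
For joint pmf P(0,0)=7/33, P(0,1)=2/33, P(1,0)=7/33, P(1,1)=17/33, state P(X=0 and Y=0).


Read from table: P(X=0, Y=0) = 7/33

7/33


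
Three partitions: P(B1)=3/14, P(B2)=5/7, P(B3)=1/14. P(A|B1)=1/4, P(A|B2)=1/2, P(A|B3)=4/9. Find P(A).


P(A) = P(A|B1)P(B1) + P(A|B2)P(B2) + P(A|B3)P(B3)
= 1/4*3/14 + 1/2*5/7 + 4/9*1/14
= 3/56 + 5/14 + 2/63 = 223/504

223/504


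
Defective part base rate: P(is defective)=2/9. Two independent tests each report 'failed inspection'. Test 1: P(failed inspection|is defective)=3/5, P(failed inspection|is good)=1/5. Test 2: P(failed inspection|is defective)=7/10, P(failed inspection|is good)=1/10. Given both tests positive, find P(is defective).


After test 1: P(+) = 3/5*2/9 + 1/5*7/9 = 13/45
P(B|+) = (2/15)/(13/45) = 6/13
After test 2 (use post1 as new prior): P(+) = 7/10*6/13 + 1/10*7/13 = 49/130
P(B|+,+) = (21/65)/(49/130) = 6/7

6/7


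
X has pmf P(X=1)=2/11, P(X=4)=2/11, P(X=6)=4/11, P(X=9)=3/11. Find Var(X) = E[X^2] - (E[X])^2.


E[X] = 61/11, E[X^2] = 421/11
Var(X) = E[X^2] - (E[X])^2 = 421/11 - (61/11)^2 = 910/121

910/121


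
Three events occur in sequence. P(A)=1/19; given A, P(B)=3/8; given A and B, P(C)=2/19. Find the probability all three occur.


P(A∩B∩C) = P(A) * P(B|A) * P(C|A∩B)
= 1/19 * 3/8 * 2/19
= 3/152 * 2/19 = 3/1444

3/1444


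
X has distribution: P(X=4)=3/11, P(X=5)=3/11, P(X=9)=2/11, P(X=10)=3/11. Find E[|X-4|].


E[|X-4|] = sum(g(x)*P(x))
= 0*3/11 + 1*3/11 + 5*2/11 + 6*3/11
= 31/11

31/11


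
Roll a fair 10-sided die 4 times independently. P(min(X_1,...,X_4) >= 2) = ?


P(min >= 2) = P(all X_i >= 2) = (P(X_1 >= 2))^4
= (9/10)^4 = 6561/10000

6561/10000


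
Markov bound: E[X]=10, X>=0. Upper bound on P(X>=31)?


Markov: P(X >= a) <= E[X]/a
P(X >= 31) <= 10/31

10/31


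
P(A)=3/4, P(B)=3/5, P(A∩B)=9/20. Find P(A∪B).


P(A∪B) = P(A) + P(B) - P(A∩B)
= 3/4 + 3/5 - 9/20 = 9/10

9/10


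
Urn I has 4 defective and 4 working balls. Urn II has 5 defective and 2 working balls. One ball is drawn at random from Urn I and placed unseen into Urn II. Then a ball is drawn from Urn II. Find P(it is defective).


P(transfer defective) = 4/8 = 1/2; P(transfer working) = 1/2
If defective transferred: Urn II has 6 defective of 8, so P(defective|defective moved) = 3/4
If working transferred: Urn II has 5 defective of 8, so P(defective|working moved) = 5/8
By total probability: P(defective) = 1/2*3/4 + 1/2*5/8 = 11/16

11/16


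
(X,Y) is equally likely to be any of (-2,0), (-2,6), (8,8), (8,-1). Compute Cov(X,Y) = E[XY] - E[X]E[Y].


E[X]=3, E[Y]=13/4, E[XY]=11
Cov(X,Y) = E[XY] - E[X]E[Y] = 11 - 3*13/4 = 5/4

5/4


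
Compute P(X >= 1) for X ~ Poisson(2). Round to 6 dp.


P(X>=1) = 1 - P(X<=0) = 1 - (e^(-2)*2^0/0!)
≈ 1 - 0.1353352832 = 0.8646647168
≈ 0.864665

0.864665


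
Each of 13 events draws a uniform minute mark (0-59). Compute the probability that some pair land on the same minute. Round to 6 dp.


P(all different) = prod((60-i)/60 for i=0..12) = 0.246343
P(at least one match) = 1 - 0.246343 = 0.753657

0.753657


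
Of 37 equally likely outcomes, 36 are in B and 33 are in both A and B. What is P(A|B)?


P(A|B) = P(A∩B)/P(B) = (33/37)/(36/37) = 33/36 = 11/12

11/12


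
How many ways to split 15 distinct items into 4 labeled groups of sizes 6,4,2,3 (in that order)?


15! = 1307674368000
Denominator: 6!=720 * 4!=24 * 2!=2 * 3!=6
Coefficient = 1307674368000 / 207360 = 6306300

6306300


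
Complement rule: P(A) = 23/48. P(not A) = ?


P(A') = 1 - P(A) = 1 - 23/48 = 25/48

25/48


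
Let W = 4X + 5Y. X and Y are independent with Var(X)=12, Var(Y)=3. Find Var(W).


Independence => Cov(X,Y)=0
Var(4X + 5Y) = 4^2*Var(X) + 5^2*Var(Y)
= 16*12 + 25*3 = 267

267


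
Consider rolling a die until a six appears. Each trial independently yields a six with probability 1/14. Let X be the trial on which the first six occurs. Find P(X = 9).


P(X=9) = (1-p)^8 * p = (13/14)^8 * 1/14
= 815730721/1475789056 * 1/14 = 815730721/20661046784

815730721/20661046784


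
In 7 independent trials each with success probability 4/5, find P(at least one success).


P(at least one) = 1 - P(none)
P(none) = (1 - 4/5)^7 = (1/5)^7 = 1/78125
P(at least one) = 1 - 1/78125 = 78124/78125

78124/78125


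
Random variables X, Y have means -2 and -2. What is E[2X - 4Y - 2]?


E[2X - 4Y - 2] = 2*E[X] - 4*E[Y] - 2
= (2)*(-2) + (-4)*(-2) + (-2)
= -4 + 8 - 2 = 2

2


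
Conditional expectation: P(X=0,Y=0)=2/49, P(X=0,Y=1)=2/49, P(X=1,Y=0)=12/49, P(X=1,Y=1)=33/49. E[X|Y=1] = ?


P(Y=1) = 35/49
E[X|Y=1] = (0*2 + 1*33)/35 = 33/35

33/35


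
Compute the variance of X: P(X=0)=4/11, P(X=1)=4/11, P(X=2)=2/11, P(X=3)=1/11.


E[X] = 1, E[X^2] = 21/11
Var(X) = E[X^2] - (E[X])^2 = 21/11 - (1)^2 = 10/11

10/11


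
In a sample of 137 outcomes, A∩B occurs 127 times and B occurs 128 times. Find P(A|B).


P(A|B) = P(A∩B)/P(B) = (127/137)/(128/137) = 127/128

127/128


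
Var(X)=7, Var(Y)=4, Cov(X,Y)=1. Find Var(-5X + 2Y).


Var(-5X + 2Y) = (-5)^2*Var(X) + 2^2*Var(Y) + 2*(-5)*2*Cov(X,Y)
= 25*7 + 4*4 - 20*1
= 175 + 16 - 20 = 171

171


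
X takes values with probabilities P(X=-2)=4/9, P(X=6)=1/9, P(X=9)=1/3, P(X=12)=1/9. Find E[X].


E[X] = sum(x * P(x))
= -2*4/9 + 6*1/9 + 9*1/3 + 12*1/9
= 37/9

37/9


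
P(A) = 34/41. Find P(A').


P(A') = 1 - P(A) = 1 - 34/41 = 7/41

7/41


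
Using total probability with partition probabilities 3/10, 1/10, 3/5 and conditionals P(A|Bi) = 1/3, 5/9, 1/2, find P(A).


P(A) = P(A|B1)P(B1) + P(A|B2)P(B2) + P(A|B3)P(B3)
= 1/3*3/10 + 5/9*1/10 + 1/2*3/5
= 1/10 + 1/18 + 3/10 = 41/90

41/90


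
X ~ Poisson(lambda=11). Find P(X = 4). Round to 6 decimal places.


P(X=4) = e^(-11) * 11^4 / 4!
≈ 0.00001670170079 * 14641 / 24
≈ 0.010189

0.010189


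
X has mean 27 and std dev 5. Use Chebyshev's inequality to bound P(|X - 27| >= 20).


k = 20/5 = 4
Chebyshev: P(|X-mu| >= k*sigma) <= 1/k^2 = 1/4^2 = 1/16

1/16


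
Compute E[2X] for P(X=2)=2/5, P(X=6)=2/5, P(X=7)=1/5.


E[2X] = sum(g(x)*P(x))
= 4*2/5 + 12*2/5 + 14*1/5
= 46/5

46/5


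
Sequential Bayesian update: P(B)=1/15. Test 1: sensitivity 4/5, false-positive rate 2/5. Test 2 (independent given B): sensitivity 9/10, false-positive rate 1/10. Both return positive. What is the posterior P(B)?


After test 1: P(+) = 4/5*1/15 + 2/5*14/15 = 32/75
P(B|+) = (4/75)/(32/75) = 1/8
After test 2 (use post1 as new prior): P(+) = 9/10*1/8 + 1/10*7/8 = 1/5
P(B|+,+) = (9/80)/(1/5) = 9/16

9/16


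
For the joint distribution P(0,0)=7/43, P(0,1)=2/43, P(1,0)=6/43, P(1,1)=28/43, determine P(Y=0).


P(Y=0) = P(0,0)+P(1,0) = 7/43 + 6/43 = 13/43

13/43


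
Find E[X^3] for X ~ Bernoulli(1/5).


For Bernoulli: X in {0,1}
E[X^3] = 0^3*(1-1/5) + 1^3*1/5 = 1/5

1/5


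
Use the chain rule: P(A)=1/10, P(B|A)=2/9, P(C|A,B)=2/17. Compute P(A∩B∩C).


P(A∩B∩C) = P(A) * P(B|A) * P(C|A∩B)
= 1/10 * 2/9 * 2/17
= 1/45 * 2/17 = 2/765

2/765


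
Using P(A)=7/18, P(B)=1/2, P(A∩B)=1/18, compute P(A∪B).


P(A∪B) = P(A) + P(B) - P(A∩B)
= 7/18 + 1/2 - 1/18 = 5/6

5/6


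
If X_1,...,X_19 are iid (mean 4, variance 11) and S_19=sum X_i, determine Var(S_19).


By independence, Var(S_n) = n*Var(X_1) = 19*11 = 209

209


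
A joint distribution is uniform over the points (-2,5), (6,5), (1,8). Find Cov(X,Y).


E[X]=5/3, E[Y]=6, E[XY]=28/3
Cov(X,Y) = E[XY] - E[X]E[Y] = 28/3 - 5/3*6 = -2/3

-2/3


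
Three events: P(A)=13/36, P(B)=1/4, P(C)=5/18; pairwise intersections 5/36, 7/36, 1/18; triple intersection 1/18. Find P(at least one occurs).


P(A∪B∪C) = P(A)+P(B)+P(C) - P(AB)-P(AC)-P(BC) + P(ABC)
= 13/36+1/4+5/18 - 5/36-7/36-1/18 + 1/18
= 5/9

5/9


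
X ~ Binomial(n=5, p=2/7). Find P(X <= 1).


P(X<=1) = P(X=0) + P(X=1)
= 3125/16807 + 6250/16807
= 9375/16807

9375/16807


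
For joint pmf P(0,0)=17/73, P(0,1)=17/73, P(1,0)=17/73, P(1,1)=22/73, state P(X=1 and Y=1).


Read from table: P(X=1, Y=1) = 22/73

22/73


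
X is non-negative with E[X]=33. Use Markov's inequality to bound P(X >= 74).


Markov: P(X >= a) <= E[X]/a
P(X >= 74) <= 33/74

33/74


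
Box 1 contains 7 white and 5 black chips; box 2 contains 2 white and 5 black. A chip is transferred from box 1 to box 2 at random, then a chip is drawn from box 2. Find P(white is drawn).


P(transfer white) = 7/12; P(transfer black) = 5/12
If white transferred: Urn II has 3 white of 8, so P(white|white moved) = 3/8
If black transferred: Urn II has 2 white of 8, so P(white|black moved) = 1/4
By total probability: P(white) = 7/12*3/8 + 5/12*1/4 = 31/96

31/96


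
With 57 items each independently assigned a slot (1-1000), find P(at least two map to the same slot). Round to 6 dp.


P(all different) = prod((1000-i)/1000 for i=0..56) = 0.196531
P(at least one match) = 1 - 0.196531 = 0.803469

0.803469


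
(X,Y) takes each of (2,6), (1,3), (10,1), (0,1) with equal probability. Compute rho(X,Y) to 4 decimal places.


Cov(X,Y) = -2.6875, Var(X) = 15.6875, Var(Y) = 4.1875
rho = Cov/(sqrt(VarX)*sqrt(VarY)) = -0.3316

-0.3316


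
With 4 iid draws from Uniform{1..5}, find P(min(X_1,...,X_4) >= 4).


P(min >= 4) = P(all X_i >= 4) = (P(X_1 >= 4))^4
= (2/5)^4 = 16/625

16/625


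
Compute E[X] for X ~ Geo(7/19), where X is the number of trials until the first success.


For geometric (trials until first success), E[X] = 1/p = 1/(7/19) = 19/7

19/7


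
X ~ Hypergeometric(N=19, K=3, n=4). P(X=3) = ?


P(X=3) = C(3,3)*C(16,1) / C(19,4)
= 1*16 / 3876
= 16/3876 = 4/969

4/969


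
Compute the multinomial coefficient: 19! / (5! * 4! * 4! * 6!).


19! = 121645100408832000
Denominator: 5!=120 * 4!=24 * 4!=24 * 6!=720
Coefficient = 121645100408832000 / 49766400 = 2444321880

2444321880


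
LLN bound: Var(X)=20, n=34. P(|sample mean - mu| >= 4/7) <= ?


Var(Xbar) = Var(X)/n = 20/34
Chebyshev: P(|Xbar-mu| >= 4/7) <= Var(Xbar)/(4/7)^2 = (10/17)/(16/49) = 245/136
Bound exceeds 1, so trivial bound: 1

1


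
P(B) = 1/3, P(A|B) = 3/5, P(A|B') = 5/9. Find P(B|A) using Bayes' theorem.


P(A) = P(A|B)P(B) + P(A|B')P(B') = 3/5*1/3 + 5/9*2/3 = 77/135
P(B|A) = P(A|B)P(B)/P(A) = (1/5)/(77/135) = 27/77

27/77


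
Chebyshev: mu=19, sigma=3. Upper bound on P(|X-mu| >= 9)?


k = 9/3 = 3
Chebyshev: P(|X-mu| >= k*sigma) <= 1/k^2 = 1/3^2 = 1/9

1/9


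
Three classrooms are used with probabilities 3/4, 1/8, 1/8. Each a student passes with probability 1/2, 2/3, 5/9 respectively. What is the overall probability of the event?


P(A) = P(A|B1)P(B1) + P(A|B2)P(B2) + P(A|B3)P(B3)
= 1/2*3/4 + 2/3*1/8 + 5/9*1/8
= 3/8 + 1/12 + 5/72 = 19/36

19/36


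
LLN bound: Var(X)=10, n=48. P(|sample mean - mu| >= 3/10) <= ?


Var(Xbar) = Var(X)/n = 10/48
Chebyshev: P(|Xbar-mu| >= 3/10) <= Var(Xbar)/(3/10)^2 = (5/24)/(9/100) = 125/54
Bound exceeds 1, so trivial bound: 1

1


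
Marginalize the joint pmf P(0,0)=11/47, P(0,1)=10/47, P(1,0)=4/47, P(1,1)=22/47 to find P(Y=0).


P(Y=0) = P(0,0)+P(1,0) = 11/47 + 4/47 = 15/47

15/47


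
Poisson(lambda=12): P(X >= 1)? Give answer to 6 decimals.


P(X>=1) = 1 - P(X<=0) = 1 - (e^(-12)*12^0/0!)
≈ 1 - 0.0000061442 = 0.9999938558
≈ 0.999994

0.999994


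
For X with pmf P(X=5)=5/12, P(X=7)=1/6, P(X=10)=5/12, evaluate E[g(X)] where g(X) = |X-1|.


E[|X-1|] = sum(g(x)*P(x))
= 4*5/12 + 6*1/6 + 9*5/12
= 77/12

77/12


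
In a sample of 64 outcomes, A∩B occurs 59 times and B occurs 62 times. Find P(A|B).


P(A|B) = P(A∩B)/P(B) = (59/64)/(62/64) = 59/62

59/62


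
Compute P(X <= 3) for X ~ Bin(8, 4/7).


P(X<=3) = P(X=0) + P(X=1) + P(X=2) + P(X=3)
= 6561/5764801 + 69984/5764801 + 46656/823543 + 124416/823543
= 26001/117649

26001/117649


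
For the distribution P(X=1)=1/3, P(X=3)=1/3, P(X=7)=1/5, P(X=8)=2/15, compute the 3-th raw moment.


E[X^3] = sum(x^3 * P(x))
= 1*1/3 + 27*1/3 + 343*1/5 + 512*2/15
= 731/5

731/5


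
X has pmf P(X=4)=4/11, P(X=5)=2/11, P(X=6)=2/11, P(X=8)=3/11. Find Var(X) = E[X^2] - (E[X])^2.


E[X] = 62/11, E[X^2] = 378/11
Var(X) = E[X^2] - (E[X])^2 = 378/11 - (62/11)^2 = 314/121

314/121


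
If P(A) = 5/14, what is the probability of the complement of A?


P(A') = 1 - P(A) = 1 - 5/14 = 9/14

9/14


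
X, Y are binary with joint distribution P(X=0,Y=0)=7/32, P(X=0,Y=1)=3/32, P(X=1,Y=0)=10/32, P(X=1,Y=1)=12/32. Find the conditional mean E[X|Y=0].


P(Y=0) = 17/32
E[X|Y=0] = (0*7 + 1*10)/17 = 10/17

10/17


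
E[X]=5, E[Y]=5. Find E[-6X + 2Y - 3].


E[-6X + 2Y - 3] = -6*E[X] + 2*E[Y] - 3
= (-6)*(5) + (2)*(5) + (-3)
= -30 + 10 - 3 = -23

-23


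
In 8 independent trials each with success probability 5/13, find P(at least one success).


P(at least one) = 1 - P(none)
P(none) = (1 - 5/13)^8 = (8/13)^8 = 16777216/815730721
P(at least one) = 1 - 16777216/815730721 = 798953505/815730721

798953505/815730721


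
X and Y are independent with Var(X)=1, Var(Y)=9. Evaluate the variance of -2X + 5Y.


Independence => Cov(X,Y)=0
Var(-2X + 5Y) = (-2)^2*Var(X) + 5^2*Var(Y)
= 4*1 + 25*9 = 229

229


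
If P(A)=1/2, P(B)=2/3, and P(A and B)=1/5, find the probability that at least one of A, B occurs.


P(A∪B) = P(A) + P(B) - P(A∩B)
= 1/2 + 2/3 - 1/5 = 29/30

29/30


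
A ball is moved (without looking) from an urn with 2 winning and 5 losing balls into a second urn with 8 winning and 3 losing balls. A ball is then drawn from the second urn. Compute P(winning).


P(transfer winning) = 2/7; P(transfer losing) = 5/7
If winning transferred: Urn II has 9 winning of 12, so P(winning|winning moved) = 3/4
If losing transferred: Urn II has 8 winning of 12, so P(winning|losing moved) = 2/3
By total probability: P(winning) = 2/7*3/4 + 5/7*2/3 = 29/42

29/42


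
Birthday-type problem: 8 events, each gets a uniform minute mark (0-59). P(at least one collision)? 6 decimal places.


P(all different) = prod((60-i)/60 for i=0..7) = 0.614209
P(at least one match) = 1 - 0.614209 = 0.385791

0.385791


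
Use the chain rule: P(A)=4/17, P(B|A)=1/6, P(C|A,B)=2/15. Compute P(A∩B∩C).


P(A∩B∩C) = P(A) * P(B|A) * P(C|A∩B)
= 4/17 * 1/6 * 2/15
= 2/51 * 2/15 = 4/765

4/765


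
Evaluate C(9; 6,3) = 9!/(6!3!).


9! = 362880
Denominator: 6!=720 * 3!=6
Coefficient = 362880 / 4320 = 84

84


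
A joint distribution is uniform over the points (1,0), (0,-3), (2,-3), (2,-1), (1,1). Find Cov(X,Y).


E[X]=6/5, E[Y]=-6/5, E[XY]=-7/5
Cov(X,Y) = E[XY] - E[X]E[Y] = -7/5 - 6/5*-6/5 = 1/25

1/25


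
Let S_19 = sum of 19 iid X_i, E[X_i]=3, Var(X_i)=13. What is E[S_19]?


E[S_n] = n*E[X_1] = 19*3 = 57

57


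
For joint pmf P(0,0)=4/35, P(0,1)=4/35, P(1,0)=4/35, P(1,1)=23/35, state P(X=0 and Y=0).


Read from table: P(X=0, Y=0) = 4/35

4/35


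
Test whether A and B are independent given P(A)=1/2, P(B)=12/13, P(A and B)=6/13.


P(A)*P(B) = 1/2*12/13 = 6/13
P(A∩B) = 6/13, which equals P(A)P(B), so independent

Yes, A and B are independent


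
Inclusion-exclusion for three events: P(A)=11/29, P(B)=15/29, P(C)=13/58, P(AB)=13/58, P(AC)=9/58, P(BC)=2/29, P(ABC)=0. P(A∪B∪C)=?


P(A∪B∪C) = P(A)+P(B)+P(C) - P(AB)-P(AC)-P(BC) + P(ABC)
= 11/29+15/29+13/58 - 13/58-9/58-2/29 + 0
= 39/58

39/58


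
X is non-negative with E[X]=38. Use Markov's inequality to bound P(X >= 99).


Markov: P(X >= a) <= E[X]/a
P(X >= 99) <= 38/99

38/99


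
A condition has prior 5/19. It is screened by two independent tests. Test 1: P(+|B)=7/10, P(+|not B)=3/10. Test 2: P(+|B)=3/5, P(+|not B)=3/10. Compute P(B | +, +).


After test 1: P(+) = 7/10*5/19 + 3/10*14/19 = 77/190
P(B|+) = (7/38)/(77/190) = 5/11
After test 2 (use post1 as new prior): P(+) = 3/5*5/11 + 3/10*6/11 = 24/55
P(B|+,+) = (3/11)/(24/55) = 5/8

5/8


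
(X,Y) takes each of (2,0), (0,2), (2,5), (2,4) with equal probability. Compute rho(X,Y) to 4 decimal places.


Cov(X,Y) = 0.3750, Var(X) = 0.7500, Var(Y) = 3.6875
rho = Cov/(sqrt(VarX)*sqrt(VarY)) = 0.2255

0.2255


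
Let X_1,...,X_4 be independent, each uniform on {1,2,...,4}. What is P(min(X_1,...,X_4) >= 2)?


P(min >= 2) = P(all X_i >= 2) = (P(X_1 >= 2))^4
= (3/4)^4 = 81/256

81/256


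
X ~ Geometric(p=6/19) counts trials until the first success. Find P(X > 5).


P(X > 5) = P(first 5 trials all fail) = (1-p)^5 = (13/19)^5 = 371293/2476099

371293/2476099


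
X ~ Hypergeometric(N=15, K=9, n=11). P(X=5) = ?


P(X=5) = C(9,5)*C(6,6) / C(15,11)
= 126*1 / 1365
= 126/1365 = 6/65

6/65


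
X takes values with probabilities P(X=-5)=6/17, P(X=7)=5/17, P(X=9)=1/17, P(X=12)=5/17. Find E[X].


E[X] = sum(x * P(x))
= -5*6/17 + 7*5/17 + 9*1/17 + 12*5/17
= 74/17

74/17


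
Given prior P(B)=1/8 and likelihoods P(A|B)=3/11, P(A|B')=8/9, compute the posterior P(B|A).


P(A) = P(A|B)P(B) + P(A|B')P(B') = 3/11*1/8 + 8/9*7/8 = 643/792
P(B|A) = P(A|B)P(B)/P(A) = (3/88)/(643/792) = 27/643

27/643


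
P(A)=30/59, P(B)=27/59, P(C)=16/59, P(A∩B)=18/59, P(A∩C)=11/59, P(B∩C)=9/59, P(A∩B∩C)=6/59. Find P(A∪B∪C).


P(A∪B∪C) = P(A)+P(B)+P(C) - P(AB)-P(AC)-P(BC) + P(ABC)
= 30/59+27/59+16/59 - 18/59-11/59-9/59 + 6/59
= 41/59

41/59


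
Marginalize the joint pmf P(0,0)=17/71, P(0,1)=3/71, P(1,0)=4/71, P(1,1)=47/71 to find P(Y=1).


P(Y=1) = P(0,1)+P(1,1) = 3/71 + 47/71 = 50/71

50/71


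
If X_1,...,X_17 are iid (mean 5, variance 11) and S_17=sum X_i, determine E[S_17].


E[S_n] = n*E[X_1] = 17*5 = 85

85


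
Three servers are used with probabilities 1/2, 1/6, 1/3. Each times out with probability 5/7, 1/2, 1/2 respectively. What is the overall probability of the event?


P(A) = P(A|B1)P(B1) + P(A|B2)P(B2) + P(A|B3)P(B3)
= 5/7*1/2 + 1/2*1/6 + 1/2*1/3
= 5/14 + 1/12 + 1/6 = 17/28

17/28


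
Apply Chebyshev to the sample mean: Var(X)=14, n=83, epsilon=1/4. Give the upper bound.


Var(Xbar) = Var(X)/n = 14/83
Chebyshev: P(|Xbar-mu| >= 1/4) <= Var(Xbar)/(1/4)^2 = (14/83)/(1/16) = 224/83
Bound exceeds 1, so trivial bound: 1

1


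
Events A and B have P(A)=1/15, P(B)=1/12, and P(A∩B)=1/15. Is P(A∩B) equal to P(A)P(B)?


P(A)*P(B) = 1/15*1/12 = 1/180
P(A∩B) = 1/15 != 1/180, so not independent

No, A and B are not independent


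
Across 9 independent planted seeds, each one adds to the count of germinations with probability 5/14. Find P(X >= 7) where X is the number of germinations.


P(X>=7) = P(X=7) + P(X=8) + P(X=9)
= 56953125/5165261696 + 31640625/20661046784 + 1953125/20661046784
= 18671875/1475789056

18671875/1475789056


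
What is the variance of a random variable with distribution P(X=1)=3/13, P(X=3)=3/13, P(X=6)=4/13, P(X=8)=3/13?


E[X] = 60/13, E[X^2] = 366/13
Var(X) = E[X^2] - (E[X])^2 = 366/13 - (60/13)^2 = 1158/169

1158/169


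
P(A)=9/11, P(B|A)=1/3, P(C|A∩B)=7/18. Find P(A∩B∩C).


P(A∩B∩C) = P(A) * P(B|A) * P(C|A∩B)
= 9/11 * 1/3 * 7/18
= 3/11 * 7/18 = 7/66

7/66


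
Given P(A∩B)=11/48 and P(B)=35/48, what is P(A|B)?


P(A|B) = P(A∩B)/P(B) = (11/48)/(35/48) = 11/35

11/35


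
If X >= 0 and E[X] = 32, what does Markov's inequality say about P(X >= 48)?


Markov: P(X >= a) <= E[X]/a
P(X >= 48) <= 32/48 = 2/3

2/3


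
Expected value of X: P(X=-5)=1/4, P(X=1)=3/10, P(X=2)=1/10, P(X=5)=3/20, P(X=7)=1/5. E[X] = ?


E[X] = sum(x * P(x))
= -5*1/4 + 1*3/10 + 2*1/10 + 5*3/20 + 7*1/5
= 7/5

7/5


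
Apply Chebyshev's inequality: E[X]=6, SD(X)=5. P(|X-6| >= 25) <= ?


k = 25/5 = 5
Chebyshev: P(|X-mu| >= k*sigma) <= 1/k^2 = 1/5^2 = 1/25

1/25


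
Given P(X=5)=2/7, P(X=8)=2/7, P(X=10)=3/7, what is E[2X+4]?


E[2X+4] = sum(g(x)*P(x))
= 14*2/7 + 20*2/7 + 24*3/7
= 20

20


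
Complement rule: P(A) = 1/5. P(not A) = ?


P(A') = 1 - P(A) = 1 - 1/5 = 4/5

4/5


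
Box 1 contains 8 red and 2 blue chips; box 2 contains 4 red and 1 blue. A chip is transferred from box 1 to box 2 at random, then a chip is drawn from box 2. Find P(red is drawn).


P(transfer red) = 8/10 = 4/5; P(transfer blue) = 1/5
If red transferred: Urn II has 5 red of 6, so P(red|red moved) = 5/6
If blue transferred: Urn II has 4 red of 6, so P(red|blue moved) = 2/3
By total probability: P(red) = 4/5*5/6 + 1/5*2/3 = 4/5

4/5


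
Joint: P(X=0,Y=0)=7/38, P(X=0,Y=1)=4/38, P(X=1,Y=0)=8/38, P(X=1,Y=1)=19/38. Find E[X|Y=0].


P(Y=0) = 15/38
E[X|Y=0] = (0*7 + 1*8)/15 = 8/15

8/15


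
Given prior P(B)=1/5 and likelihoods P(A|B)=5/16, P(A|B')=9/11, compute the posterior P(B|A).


P(A) = P(A|B)P(B) + P(A|B')P(B') = 5/16*1/5 + 9/11*4/5 = 631/880
P(B|A) = P(A|B)P(B)/P(A) = (1/16)/(631/880) = 55/631

55/631


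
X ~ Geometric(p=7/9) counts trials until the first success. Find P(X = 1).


P(X=1) = (1-p)^0 * p = (2/9)^0 * 7/9
= 1 * 7/9 = 7/9

7/9


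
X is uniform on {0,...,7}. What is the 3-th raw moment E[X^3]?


E[X^3] = (1/8) * sum(x^3 for x=0..7)
= 784/8 = 98

98


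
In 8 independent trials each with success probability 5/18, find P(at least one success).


P(at least one) = 1 - P(none)
P(none) = (1 - 5/18)^8 = (13/18)^8 = 815730721/11019960576
P(at least one) = 1 - 815730721/11019960576 = 10204229855/11019960576

10204229855/11019960576


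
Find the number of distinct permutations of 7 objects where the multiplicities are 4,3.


7! = 5040
Denominator: 4!=24 * 3!=6
Coefficient = 5040 / 144 = 35

35


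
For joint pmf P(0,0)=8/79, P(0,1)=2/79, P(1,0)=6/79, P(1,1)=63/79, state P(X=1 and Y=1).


Read from table: P(X=1, Y=1) = 63/79

63/79


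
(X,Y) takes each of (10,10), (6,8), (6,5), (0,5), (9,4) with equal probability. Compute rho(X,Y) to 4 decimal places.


Cov(X,Y) = 3.1200, Var(X) = 12.1600, Var(Y) = 5.0400
rho = Cov/(sqrt(VarX)*sqrt(VarY)) = 0.3985

0.3985


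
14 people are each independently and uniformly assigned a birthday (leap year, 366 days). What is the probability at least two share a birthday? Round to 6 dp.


P(all different) = prod((366-i)/366 for i=0..13) = 0.777440
P(at least one match) = 1 - 0.777440 = 0.222560

0.222560


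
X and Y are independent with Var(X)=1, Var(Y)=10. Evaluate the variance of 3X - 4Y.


Independence => Cov(X,Y)=0
Var(3X - 4Y) = 3^2*Var(X) + (-4)^2*Var(Y)
= 9*1 + 16*10 = 169

169


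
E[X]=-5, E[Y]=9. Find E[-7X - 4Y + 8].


E[-7X - 4Y + 8] = -7*E[X] - 4*E[Y] + 8
= (-7)*(-5) + (-4)*(9) + (8)
= 35 - 36 + 8 = 7

7


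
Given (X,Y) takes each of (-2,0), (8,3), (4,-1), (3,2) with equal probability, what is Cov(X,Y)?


E[X]=13/4, E[Y]=1, E[XY]=13/2
Cov(X,Y) = E[XY] - E[X]E[Y] = 13/2 - 13/4*1 = 13/4

13/4


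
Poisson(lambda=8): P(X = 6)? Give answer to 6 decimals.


P(X=6) = e^(-8) * 8^6 / 6!
≈ 0.0003354626279 * 262144 / 720
≈ 0.122138

0.122138


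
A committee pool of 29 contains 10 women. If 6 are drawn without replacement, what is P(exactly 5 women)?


P(X=5) = C(10,5)*C(19,1) / C(29,6)
= 252*19 / 475020
= 4788/475020 = 19/1885

19/1885


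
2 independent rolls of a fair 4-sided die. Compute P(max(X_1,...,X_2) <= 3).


P(max <= 3) = P(all X_i <= 3) = (P(X_1 <= 3))^2
= (3/4)^2 = 9/16

9/16


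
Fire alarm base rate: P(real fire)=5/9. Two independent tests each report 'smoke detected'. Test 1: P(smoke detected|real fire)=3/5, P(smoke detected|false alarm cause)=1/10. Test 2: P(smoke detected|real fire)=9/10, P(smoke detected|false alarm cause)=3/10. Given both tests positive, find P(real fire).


After test 1: P(+) = 3/5*5/9 + 1/10*4/9 = 17/45
P(B|+) = (1/3)/(17/45) = 15/17
After test 2 (use post1 as new prior): P(+) = 9/10*15/17 + 3/10*2/17 = 141/170
P(B|+,+) = (27/34)/(141/170) = 45/47

45/47


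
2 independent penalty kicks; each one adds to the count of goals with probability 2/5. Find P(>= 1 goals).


P(at least one) = 1 - P(none)
P(none) = (1 - 2/5)^2 = (3/5)^2 = 9/25
P(at least one) = 1 - 9/25 = 16/25

16/25


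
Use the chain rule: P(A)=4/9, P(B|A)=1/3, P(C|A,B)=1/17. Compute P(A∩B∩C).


P(A∩B∩C) = P(A) * P(B|A) * P(C|A∩B)
= 4/9 * 1/3 * 1/17
= 4/27 * 1/17 = 4/459

4/459


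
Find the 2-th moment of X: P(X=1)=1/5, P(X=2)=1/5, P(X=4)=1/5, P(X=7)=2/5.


E[X^2] = sum(x^2 * P(x))
= 1*1/5 + 4*1/5 + 16*1/5 + 49*2/5
= 119/5

119/5


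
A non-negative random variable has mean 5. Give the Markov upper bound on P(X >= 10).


Markov: P(X >= a) <= E[X]/a
P(X >= 10) <= 5/10 = 1/2

1/2


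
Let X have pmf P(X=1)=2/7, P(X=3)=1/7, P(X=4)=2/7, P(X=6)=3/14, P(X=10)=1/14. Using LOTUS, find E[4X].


E[4X] = sum(g(x)*P(x))
= 4*2/7 + 12*1/7 + 16*2/7 + 24*3/14 + 40*1/14
= 108/7

108/7


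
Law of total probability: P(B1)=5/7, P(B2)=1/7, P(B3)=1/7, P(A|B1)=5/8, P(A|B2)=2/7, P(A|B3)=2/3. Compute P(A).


P(A) = P(A|B1)P(B1) + P(A|B2)P(B2) + P(A|B3)P(B3)
= 5/8*5/7 + 2/7*1/7 + 2/3*1/7
= 25/56 + 2/49 + 2/21 = 685/1176

685/1176


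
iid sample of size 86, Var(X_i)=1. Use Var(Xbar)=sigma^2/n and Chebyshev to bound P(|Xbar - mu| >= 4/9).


Var(Xbar) = Var(X)/n = 1/86
Chebyshev: P(|Xbar-mu| >= 4/9) <= Var(Xbar)/(4/9)^2 = (1/86)/(16/81) = 81/1376

81/1376
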